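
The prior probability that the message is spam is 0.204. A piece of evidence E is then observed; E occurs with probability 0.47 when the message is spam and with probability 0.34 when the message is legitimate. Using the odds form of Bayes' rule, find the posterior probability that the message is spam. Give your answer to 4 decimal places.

Posterior probability ≈ 0.2616

Prior odds = 0.204/(1−0.204) = 0.25628.
Likelihood ratio for E = 0.47/0.34 = 1.3824.
Posterior odds = prior odds × LR = 0.35427.
Posterior probability = odds/(1+odds) = 0.35427/1.3543 = 0.2616.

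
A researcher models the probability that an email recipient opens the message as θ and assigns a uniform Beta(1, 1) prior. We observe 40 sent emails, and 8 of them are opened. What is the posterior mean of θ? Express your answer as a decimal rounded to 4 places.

Posterior mean ≈ 0.2143

The binomial likelihood is conjugate to the Beta prior: with 8 successes and 32 failures, the posterior is Beta(1+8, 1+32) = Beta(9, 33).
E[θ | data] = 9/(9+33) = 0.2143.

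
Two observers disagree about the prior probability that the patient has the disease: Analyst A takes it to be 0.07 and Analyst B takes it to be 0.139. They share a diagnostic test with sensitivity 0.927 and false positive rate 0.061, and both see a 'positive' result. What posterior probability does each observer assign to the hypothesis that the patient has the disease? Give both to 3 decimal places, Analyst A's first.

The likelihood ratio for a 'positive' result is 0.927/0.061 = 15.197.
Analyst A: prior odds 0.07/0.93 = 0.075269; posterior odds 1.1438; posterior probability 0.534.
Analyst B: prior odds 0.139/0.861 = 0.16144; posterior odds 2.4534; posterior probability 0.710.

Analyst A: 0.534; Analyst B: 0.710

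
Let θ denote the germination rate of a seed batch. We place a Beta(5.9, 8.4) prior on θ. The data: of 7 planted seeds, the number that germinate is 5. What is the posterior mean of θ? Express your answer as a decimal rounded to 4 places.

Posterior mean ≈ 0.5117

Observing 5 successes and 2 failures updates Beta(5.9, 8.4) by adding the success and failure counts to the two shape parameters: α = 5.9+5 = 10.9, β = 8.4+2 = 10.4.
Posterior mean = α/(α+β) = 10.9/21.3 = 0.5117.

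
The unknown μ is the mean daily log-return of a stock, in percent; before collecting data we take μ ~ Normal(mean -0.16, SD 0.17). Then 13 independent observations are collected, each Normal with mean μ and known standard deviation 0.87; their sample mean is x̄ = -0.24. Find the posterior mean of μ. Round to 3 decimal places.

Posterior mean ≈ -0.187

Prior precision 1/τ₀² = 1/0.17² = 34.6021; data precision n/σ² = 13/0.87² = 17.1753.
Posterior precision = 34.6021 + 17.1753 = 51.7774.
Posterior mean = (34.6021·-0.16 + 17.1753·-0.24) / 51.7774 = -0.187.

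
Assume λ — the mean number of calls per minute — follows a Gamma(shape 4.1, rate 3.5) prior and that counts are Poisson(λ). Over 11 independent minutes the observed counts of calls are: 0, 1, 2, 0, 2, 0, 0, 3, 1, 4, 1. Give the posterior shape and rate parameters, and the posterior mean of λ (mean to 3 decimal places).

Posterior: Gamma(shape=18.1, rate=14.5); mean ≈ 1.248

The Poisson likelihood adds the total count to the shape and the number of exposure periods to the rate. Here ∑xᵢ = 14 and n = 11, so shape 4.1→18.1 and rate 3.5→14.5.
Posterior mean = shape/rate = 18.1/14.5 = 1.248.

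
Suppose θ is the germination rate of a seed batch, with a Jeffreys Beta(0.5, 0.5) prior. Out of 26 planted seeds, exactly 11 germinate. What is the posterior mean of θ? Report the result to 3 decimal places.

Posterior mean ≈ 0.426

Observing 11 successes and 15 failures updates Beta(0.5, 0.5) by adding the success and failure counts to the two shape parameters: α = 0.5+11 = 11.5, β = 0.5+15 = 15.5.
Posterior mean = α/(α+β) = 11.5/27 = 0.426.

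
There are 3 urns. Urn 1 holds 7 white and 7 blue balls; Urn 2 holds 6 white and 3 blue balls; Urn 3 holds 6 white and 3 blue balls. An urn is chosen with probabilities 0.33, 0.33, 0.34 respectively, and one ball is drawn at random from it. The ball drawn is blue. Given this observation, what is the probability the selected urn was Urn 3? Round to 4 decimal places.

Tabulate prior·likelihood by source: [1] prior 0.33, lik 0.5, product 0.1650; [2] prior 0.33, lik 0.3333, product 0.1100; [3] prior 0.34, lik 0.3333, product 0.1133.
Normalizing constant = 0.38833; the posterior for Urn 3 is its product over the sum, 0.1133/0.38833 = 0.2918.

Posterior probability ≈ 0.2918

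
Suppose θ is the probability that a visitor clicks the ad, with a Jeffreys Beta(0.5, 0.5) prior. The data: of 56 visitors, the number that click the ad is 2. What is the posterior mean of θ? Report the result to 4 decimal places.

The binomial likelihood is conjugate to the Beta prior: with 2 successes and 54 failures, the posterior is Beta(0.5+2, 0.5+54) = Beta(2.5, 54.5).
Posterior mean = α/(α+β) = 2.5/57 = 0.0439.

Posterior mean ≈ 0.0439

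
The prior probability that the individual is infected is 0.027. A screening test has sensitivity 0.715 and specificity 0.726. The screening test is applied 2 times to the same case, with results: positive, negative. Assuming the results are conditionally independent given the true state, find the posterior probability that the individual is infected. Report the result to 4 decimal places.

Posterior P(H) ≈ 0.0276

Let H be the event that the individual is infected; start with P(H) = 0.027. P('positive'|H) = 0.715, P('positive'|¬H) = 0.274.
Update on result 1 ('positive'): P(H) ← 0.715·0.0270 / (0.715·0.0270 + 0.274·0.9730) = 0.019305/0.28591 = 0.0675.
Update on result 2 ('negative'): P(H) ← 0.285·0.0675 / (0.285·0.0675 + 0.726·0.9325) = 0.019244/0.69622 = 0.0276.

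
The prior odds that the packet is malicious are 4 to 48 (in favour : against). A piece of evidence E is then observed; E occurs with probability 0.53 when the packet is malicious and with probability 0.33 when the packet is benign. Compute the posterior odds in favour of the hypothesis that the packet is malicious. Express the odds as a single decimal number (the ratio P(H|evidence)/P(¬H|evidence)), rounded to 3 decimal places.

Posterior odds ≈ 0.134

Prior odds = 4/48 = 0.083333.
Likelihood ratio for E = 0.53/0.33 = 1.6061.
Posterior odds = prior odds × LR = 0.13384.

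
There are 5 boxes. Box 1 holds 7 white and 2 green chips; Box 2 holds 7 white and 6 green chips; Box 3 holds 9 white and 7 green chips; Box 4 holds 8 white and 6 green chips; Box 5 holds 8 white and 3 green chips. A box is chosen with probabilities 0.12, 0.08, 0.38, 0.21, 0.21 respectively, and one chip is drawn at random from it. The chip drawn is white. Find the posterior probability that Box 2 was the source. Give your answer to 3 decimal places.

Posterior probability ≈ 0.069

P(white|Box 1) = 0.7778; P(white|Box 2) = 0.5385; P(white|Box 3) = 0.5625; P(white|Box 4) = 0.5714; P(white|Box 5) = 0.7273.
Prior × likelihood for each source: 0.12·0.7778=0.09333, 0.08·0.5385=0.04308, 0.38·0.5625=0.2137, 0.21·0.5714=0.1200, 0.21·0.7273=0.1527. Summing gives P(white) = 0.62289.
P(Box 2 | white) = 0.04308 / 0.62289 = 0.069.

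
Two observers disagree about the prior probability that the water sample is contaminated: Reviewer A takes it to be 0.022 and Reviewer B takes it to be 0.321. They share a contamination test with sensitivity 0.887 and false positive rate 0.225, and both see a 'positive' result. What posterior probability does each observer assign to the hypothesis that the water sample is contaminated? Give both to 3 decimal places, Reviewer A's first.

Reviewer A: 0.081; Reviewer B: 0.651

P('+'|H) = 0.887, P('+'|¬H) = 0.225.
Reviewer A: numerator 0.887·0.022 = 0.019514; evidence = 0.019514+0.225·0.978 = 0.23956; posterior = 0.081.
Reviewer B: numerator 0.887·0.321 = 0.28473; evidence = 0.28473+0.225·0.679 = 0.43750; posterior = 0.651.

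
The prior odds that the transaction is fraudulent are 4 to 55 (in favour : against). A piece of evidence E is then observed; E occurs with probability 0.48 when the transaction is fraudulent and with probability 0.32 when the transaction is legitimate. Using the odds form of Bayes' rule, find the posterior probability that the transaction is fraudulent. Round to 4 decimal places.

Prior odds = 4/55 = 0.072727. In log-odds, ln(0.072727) = -2.6210.
Add log likelihood ratio: ln(1.5000) = 0.40547.
Posterior log-odds = -2.2156, so posterior odds = exp(-2.2156) = 0.10909. Converting, P(H|E) = 0.10909/1.1091 = 0.0984.

Posterior probability ≈ 0.0984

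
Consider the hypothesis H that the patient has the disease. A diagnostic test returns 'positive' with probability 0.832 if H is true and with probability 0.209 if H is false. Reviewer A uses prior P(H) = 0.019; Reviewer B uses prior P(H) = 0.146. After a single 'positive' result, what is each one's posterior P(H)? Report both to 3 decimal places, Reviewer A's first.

The likelihood ratio for a 'positive' result is 0.832/0.209 = 3.9809.
Reviewer A: prior odds 0.019/0.981 = 0.019368; posterior odds 0.077101; posterior probability 0.072.
Reviewer B: prior odds 0.146/0.854 = 0.17096; posterior odds 0.68057; posterior probability 0.405.

Reviewer A: 0.072; Reviewer B: 0.405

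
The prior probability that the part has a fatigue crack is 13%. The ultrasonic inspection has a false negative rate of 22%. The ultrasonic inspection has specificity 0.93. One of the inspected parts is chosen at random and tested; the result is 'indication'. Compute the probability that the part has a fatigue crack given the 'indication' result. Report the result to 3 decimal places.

Let H be the event that the part has a fatigue crack. P(H) = 0.13, so P(¬H) = 0.87. With E the 'indication' result, P(E|H) = 0.78 and P(E|¬H) = 0.07.
P(E) = 0.78·0.13 + 0.07·0.87 = 0.10140 + 0.060900 = 0.16230.
By Bayes' theorem, P(H|E) = 0.10140 / 0.16230 = 0.625.

P(H | E) ≈ 0.625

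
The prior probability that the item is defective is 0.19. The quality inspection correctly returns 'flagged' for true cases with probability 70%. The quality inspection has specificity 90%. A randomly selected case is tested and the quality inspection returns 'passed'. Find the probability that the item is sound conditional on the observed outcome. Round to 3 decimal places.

Let H be the event that the item is defective. P(H) = 0.19, so P(¬H) = 0.81. With E the 'passed' result, P(E|H) = 0.3 and P(E|¬H) = 0.9.
P(E) = 0.3·0.19 + 0.9·0.81 = 0.057000 + 0.72900 = 0.78600.
By Bayes' theorem, P(H|E) = 0.057000 / 0.78600 = 0.073. Hence P(¬H|E) = 1 − 0.073 = 0.927.

P(¬H | E) ≈ 0.927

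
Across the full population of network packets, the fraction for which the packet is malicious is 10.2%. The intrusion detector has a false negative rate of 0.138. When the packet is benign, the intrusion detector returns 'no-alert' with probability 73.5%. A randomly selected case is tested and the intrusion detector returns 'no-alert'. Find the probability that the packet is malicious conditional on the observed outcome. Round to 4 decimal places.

Write H for 'the packet is malicious'. Prior odds H:¬H = 0.102/0.898 = 0.11359. For the 'no-alert' outcome, the likelihood ratio is 0.138/0.735 = 0.18776.
Posterior odds = 0.11359 × 0.18776 = 0.021326, so P(H|E) = 0.021326/(1+0.021326) = 0.0209.

P(H | E) ≈ 0.0209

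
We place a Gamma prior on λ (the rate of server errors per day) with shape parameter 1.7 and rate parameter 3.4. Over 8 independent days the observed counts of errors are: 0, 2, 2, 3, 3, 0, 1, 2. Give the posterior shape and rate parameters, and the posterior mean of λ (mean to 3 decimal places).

Posterior: Gamma(shape=14.7, rate=11.4); mean ≈ 1.289

The Poisson likelihood adds the total count to the shape and the number of exposure periods to the rate. Here ∑xᵢ = 13 and n = 8, so shape 1.7→14.7 and rate 3.4→11.4.
E[λ | data] = 14.7/11.4 = 1.289.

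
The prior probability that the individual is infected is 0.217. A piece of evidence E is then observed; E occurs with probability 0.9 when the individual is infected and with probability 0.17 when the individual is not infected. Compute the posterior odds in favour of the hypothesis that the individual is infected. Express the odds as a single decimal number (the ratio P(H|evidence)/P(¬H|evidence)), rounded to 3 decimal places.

Prior odds = 0.217/(1−0.217) = 0.27714.
Likelihood ratio for E = 0.9/0.17 = 5.2941.
Posterior odds = prior odds × LR = 1.4672.

Posterior odds ≈ 1.467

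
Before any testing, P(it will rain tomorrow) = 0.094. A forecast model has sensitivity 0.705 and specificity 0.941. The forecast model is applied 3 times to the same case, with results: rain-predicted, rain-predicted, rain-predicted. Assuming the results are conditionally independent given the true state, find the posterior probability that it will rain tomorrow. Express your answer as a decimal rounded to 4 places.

Let H be the event that it will rain tomorrow; start with P(H) = 0.094. P('rain-predicted'|H) = 0.705, P('rain-predicted'|¬H) = 0.059.
Update on result 1 ('rain-predicted'): P(H) ← 0.705·0.0940 / (0.705·0.0940 + 0.059·0.9060) = 0.066270/0.11972 = 0.5535.
Update on result 2 ('rain-predicted'): P(H) ← 0.705·0.5535 / (0.705·0.5535 + 0.059·0.4465) = 0.39023/0.41658 = 0.9368.
Update on result 3 ('rain-predicted'): P(H) ← 0.705·0.9368 / (0.705·0.9368 + 0.059·0.0632) = 0.66042/0.66415 = 0.9944.

Posterior P(H) ≈ 0.9944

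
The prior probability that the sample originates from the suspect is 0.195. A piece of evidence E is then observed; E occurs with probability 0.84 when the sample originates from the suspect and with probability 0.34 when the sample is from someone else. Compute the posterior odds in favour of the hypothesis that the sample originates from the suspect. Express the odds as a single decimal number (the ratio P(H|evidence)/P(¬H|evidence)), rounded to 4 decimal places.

Prior odds = 0.195/(1−0.195) = 0.24224. In log-odds, ln(0.24224) = -1.4178.
Add log likelihood ratio: ln(2.4706) = 0.90446.
Posterior log-odds = -0.51339, so posterior odds = exp(-0.51339) = 0.59847.

Posterior odds ≈ 0.5985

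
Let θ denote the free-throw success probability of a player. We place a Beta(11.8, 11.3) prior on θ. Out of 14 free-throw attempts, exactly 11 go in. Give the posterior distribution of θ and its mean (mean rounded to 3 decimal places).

Posterior: Beta(22.8, 14.3); mean ≈ 0.615

The binomial likelihood is conjugate to the Beta prior: with 11 successes and 3 failures, the posterior is Beta(11.8+11, 11.3+3) = Beta(22.8, 14.3).
Posterior mean = α/(α+β) = 22.8/37.1 = 0.615.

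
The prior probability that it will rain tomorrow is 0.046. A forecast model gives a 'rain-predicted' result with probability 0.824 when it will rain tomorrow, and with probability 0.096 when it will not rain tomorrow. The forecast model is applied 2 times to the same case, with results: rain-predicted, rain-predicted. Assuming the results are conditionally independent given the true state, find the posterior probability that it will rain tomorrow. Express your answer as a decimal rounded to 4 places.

With H the event that it will rain tomorrow, the joint likelihood of the observed sequence is P(data|H) = 0.824·0.824 = 0.67898 and P(data|¬H) = 0.096·0.096 = 0.0092160.
Bayes: P(H|data) = 0.046·0.67898 / (0.046·0.67898 + 0.954·0.0092160) = 0.031233/0.040025 = 0.7803.

Posterior P(H) ≈ 0.7803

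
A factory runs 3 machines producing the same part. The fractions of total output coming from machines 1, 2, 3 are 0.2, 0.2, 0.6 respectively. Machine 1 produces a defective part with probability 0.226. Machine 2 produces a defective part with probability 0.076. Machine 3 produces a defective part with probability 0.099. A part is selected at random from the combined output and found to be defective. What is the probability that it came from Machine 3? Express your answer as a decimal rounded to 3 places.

Posterior probability ≈ 0.496

P(defective|M1) = 0.226; P(defective|M2) = 0.076; P(defective|M3) = 0.099.
Prior × likelihood for each source: 0.2·0.226=0.04520, 0.2·0.076=0.01520, 0.6·0.099=0.05940. Summing gives P(defective) = 0.11980.
P(Machine 3 | defective) = 0.05940 / 0.11980 = 0.496.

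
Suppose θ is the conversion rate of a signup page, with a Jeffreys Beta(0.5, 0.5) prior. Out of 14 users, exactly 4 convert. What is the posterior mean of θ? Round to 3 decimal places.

Posterior mean ≈ 0.300

Observing 4 successes and 10 failures updates Beta(0.5, 0.5) by adding the success and failure counts to the two shape parameters: α = 0.5+4 = 4.5, β = 0.5+10 = 10.5.
Posterior mean = α/(α+β) = 4.5/15 = 0.300.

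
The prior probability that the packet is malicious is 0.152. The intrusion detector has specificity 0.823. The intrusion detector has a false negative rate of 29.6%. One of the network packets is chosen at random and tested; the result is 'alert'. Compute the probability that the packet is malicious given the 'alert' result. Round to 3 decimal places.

P(H | E) ≈ 0.416

Write H for 'the packet is malicious'. Prior odds H:¬H = 0.152/0.848 = 0.17925. For the 'alert' outcome, the likelihood ratio is 0.704/0.177 = 3.9774.
Posterior odds = 0.17925 × 3.9774 = 0.71293, so P(H|E) = 0.71293/(1+0.71293) = 0.416.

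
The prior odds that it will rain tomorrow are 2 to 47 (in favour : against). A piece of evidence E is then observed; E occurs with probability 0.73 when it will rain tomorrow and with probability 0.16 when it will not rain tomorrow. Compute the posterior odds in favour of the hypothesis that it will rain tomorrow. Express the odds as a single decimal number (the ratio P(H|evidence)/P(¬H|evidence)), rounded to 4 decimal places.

Prior odds = 2/47 = 0.042553.
Likelihood ratio for E = 0.73/0.16 = 4.5625.
Posterior odds = prior odds × LR = 0.19415.

Posterior odds ≈ 0.1941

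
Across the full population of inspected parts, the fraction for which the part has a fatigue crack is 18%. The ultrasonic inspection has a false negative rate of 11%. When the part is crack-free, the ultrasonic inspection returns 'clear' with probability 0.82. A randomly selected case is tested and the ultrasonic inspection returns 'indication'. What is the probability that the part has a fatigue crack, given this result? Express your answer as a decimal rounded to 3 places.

Let H be the event that the part has a fatigue crack. P(H) = 0.18, so P(¬H) = 0.82. With E the 'indication' result, P(E|H) = 0.89 and P(E|¬H) = 0.18.
P(E) = 0.89·0.18 + 0.18·0.82 = 0.16020 + 0.14760 = 0.30780.
By Bayes' theorem, P(H|E) = 0.16020 / 0.30780 = 0.520.

P(H | E) ≈ 0.520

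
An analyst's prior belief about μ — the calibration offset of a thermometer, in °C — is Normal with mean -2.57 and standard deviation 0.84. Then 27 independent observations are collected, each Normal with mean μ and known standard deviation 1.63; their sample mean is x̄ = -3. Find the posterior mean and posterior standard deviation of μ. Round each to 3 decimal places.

With known σ, the Normal prior is conjugate. Weight on the data is w = (n/σ²)/(n/σ² + 1/τ₀²) = 10.1622/(10.1622+1.41723) = 0.87761.
Posterior mean = w·x̄ + (1−w)·μ₀ = 0.87761·-3 + 0.12239·-2.57 = -2.947. Posterior variance = 1/(10.1622+1.41723) = 0.0863599, so SD = 0.294.

Posterior mean ≈ -2.947; posterior SD ≈ 0.294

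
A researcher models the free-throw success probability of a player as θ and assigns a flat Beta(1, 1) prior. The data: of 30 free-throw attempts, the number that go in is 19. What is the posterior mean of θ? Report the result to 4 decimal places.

Observing 19 successes and 11 failures updates Beta(1, 1) by adding the success and failure counts to the two shape parameters: α = 1+19 = 20, β = 1+11 = 12.
E[θ | data] = 20/(20+12) = 0.6250.

Posterior mean ≈ 0.6250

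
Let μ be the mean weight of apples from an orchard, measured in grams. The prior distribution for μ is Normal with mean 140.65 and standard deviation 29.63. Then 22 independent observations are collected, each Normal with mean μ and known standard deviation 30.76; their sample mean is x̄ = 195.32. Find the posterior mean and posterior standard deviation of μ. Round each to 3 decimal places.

Posterior mean ≈ 192.767; posterior SD ≈ 6.403

With known σ, the Normal prior is conjugate. Weight on the data is w = (n/σ²)/(n/σ² + 1/τ₀²) = 0.0232514/(0.0232514+0.00113903) = 0.95330.
Posterior mean = w·x̄ + (1−w)·μ₀ = 0.95330·195.32 + 0.046700·140.65 = 192.767. Posterior variance = 1/(0.0232514+0.00113903) = 40.9996, so SD = 6.403.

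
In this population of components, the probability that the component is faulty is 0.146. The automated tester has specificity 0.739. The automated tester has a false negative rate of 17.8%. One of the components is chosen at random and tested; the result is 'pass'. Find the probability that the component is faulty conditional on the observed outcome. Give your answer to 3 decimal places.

P(H | E) ≈ 0.040

Let H be the event that the component is faulty. P(H) = 0.146, so P(¬H) = 0.854. With E the 'pass' result, P(E|H) = 0.178 and P(E|¬H) = 0.739.
P(E) = 0.178·0.146 + 0.739·0.854 = 0.025988 + 0.63111 = 0.65709.
By Bayes' theorem, P(H|E) = 0.025988 / 0.65709 = 0.040.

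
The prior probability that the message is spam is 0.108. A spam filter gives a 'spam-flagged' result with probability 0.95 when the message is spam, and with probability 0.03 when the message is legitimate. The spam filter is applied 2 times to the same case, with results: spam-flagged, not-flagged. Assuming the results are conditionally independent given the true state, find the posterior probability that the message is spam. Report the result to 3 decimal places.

Let H be the event that the message is spam; start with P(H) = 0.108. P('spam-flagged'|H) = 0.95, P('spam-flagged'|¬H) = 0.03.
Update on result 1 ('spam-flagged'): P(H) ← 0.95·0.1080 / (0.95·0.1080 + 0.03·0.8920) = 0.10260/0.12936 = 0.7931.
Update on result 2 ('not-flagged'): P(H) ← 0.05·0.7931 / (0.05·0.7931 + 0.97·0.2069) = 0.039657/0.24032 = 0.1650.

Posterior P(H) ≈ 0.165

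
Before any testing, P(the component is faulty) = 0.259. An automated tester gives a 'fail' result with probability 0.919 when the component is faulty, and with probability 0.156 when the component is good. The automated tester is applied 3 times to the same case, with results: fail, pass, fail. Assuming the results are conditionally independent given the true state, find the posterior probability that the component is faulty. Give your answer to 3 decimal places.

Posterior P(H) ≈ 0.538

Let H be the event that the component is faulty; start with P(H) = 0.259. P('fail'|H) = 0.919, P('fail'|¬H) = 0.156.
Update on result 1 ('fail'): P(H) ← 0.919·0.2590 / (0.919·0.2590 + 0.156·0.7410) = 0.23802/0.35362 = 0.6731.
Update on result 2 ('pass'): P(H) ← 0.081·0.6731 / (0.081·0.6731 + 0.844·0.3269) = 0.054521/0.33042 = 0.1650.
Update on result 3 ('fail'): P(H) ← 0.919·0.1650 / (0.919·0.1650 + 0.156·0.8350) = 0.15164/0.28190 = 0.5379.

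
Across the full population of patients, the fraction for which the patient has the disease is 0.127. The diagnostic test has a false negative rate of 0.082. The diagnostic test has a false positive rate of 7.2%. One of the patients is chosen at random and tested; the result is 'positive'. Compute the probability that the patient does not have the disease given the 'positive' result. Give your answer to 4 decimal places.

Let H be the event that the patient has the disease. P(H) = 0.127, so P(¬H) = 0.873. With E the 'positive' result, P(E|H) = 0.918 and P(E|¬H) = 0.072.
P(E) = 0.918·0.127 + 0.072·0.873 = 0.11659 + 0.062856 = 0.17944.
By Bayes' theorem, P(H|E) = 0.11659 / 0.17944 = 0.6497. Hence P(¬H|E) = 1 − 0.6497 = 0.3503.

P(¬H | E) ≈ 0.3503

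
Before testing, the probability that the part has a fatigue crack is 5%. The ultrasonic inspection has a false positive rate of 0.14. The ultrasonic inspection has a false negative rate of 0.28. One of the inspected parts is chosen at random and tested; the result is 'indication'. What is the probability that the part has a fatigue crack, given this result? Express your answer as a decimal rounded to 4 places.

Let H be the event that the part has a fatigue crack. P(H) = 0.05, so P(¬H) = 0.95. With E the 'indication' result, P(E|H) = 0.72 and P(E|¬H) = 0.14.
P(E) = 0.72·0.05 + 0.14·0.95 = 0.036000 + 0.13300 = 0.16900.
By Bayes' theorem, P(H|E) = 0.036000 / 0.16900 = 0.2130.

P(H | E) ≈ 0.2130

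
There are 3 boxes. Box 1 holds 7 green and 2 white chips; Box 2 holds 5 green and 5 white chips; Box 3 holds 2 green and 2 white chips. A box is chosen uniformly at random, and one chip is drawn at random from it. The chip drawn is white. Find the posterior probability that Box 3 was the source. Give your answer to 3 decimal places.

Tabulate prior·likelihood by source: [1] prior 0.333333, lik 0.2222, product 0.07407; [2] prior 0.333333, lik 0.5, product 0.1667; [3] prior 0.333333, lik 0.5, product 0.1667.
Normalizing constant = 0.40741; the posterior for Box 3 is its product over the sum, 0.1667/0.40741 = 0.409.

Posterior probability ≈ 0.409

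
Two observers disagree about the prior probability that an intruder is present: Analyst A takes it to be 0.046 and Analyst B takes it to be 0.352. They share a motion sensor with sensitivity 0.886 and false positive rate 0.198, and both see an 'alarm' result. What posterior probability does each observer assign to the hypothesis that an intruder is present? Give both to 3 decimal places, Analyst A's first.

The likelihood ratio for an 'alarm' result is 0.886/0.198 = 4.4747.
Analyst A: prior odds 0.046/0.954 = 0.048218; posterior odds 0.21576; posterior probability 0.177.
Analyst B: prior odds 0.352/0.648 = 0.54321; posterior odds 2.4307; posterior probability 0.709.

Analyst A: 0.177; Analyst B: 0.709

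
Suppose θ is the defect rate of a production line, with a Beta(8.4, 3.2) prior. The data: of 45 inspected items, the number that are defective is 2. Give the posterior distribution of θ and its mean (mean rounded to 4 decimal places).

Posterior: Beta(10.4, 46.2); mean ≈ 0.1837

Observing 2 successes and 43 failures updates Beta(8.4, 3.2) by adding the success and failure counts to the two shape parameters: α = 8.4+2 = 10.4, β = 3.2+43 = 46.2.
Posterior mean = α/(α+β) = 10.4/56.6 = 0.1837.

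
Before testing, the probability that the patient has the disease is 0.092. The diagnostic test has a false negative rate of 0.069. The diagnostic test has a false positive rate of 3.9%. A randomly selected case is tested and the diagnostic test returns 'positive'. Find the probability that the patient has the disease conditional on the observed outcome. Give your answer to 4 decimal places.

Let H be the event that the patient has the disease. P(H) = 0.092, so P(¬H) = 0.908. With E the 'positive' result, P(E|H) = 0.931 and P(E|¬H) = 0.039.
P(E) = 0.931·0.092 + 0.039·0.908 = 0.085652 + 0.035412 = 0.12106.
By Bayes' theorem, P(H|E) = 0.085652 / 0.12106 = 0.7075.

P(H | E) ≈ 0.7075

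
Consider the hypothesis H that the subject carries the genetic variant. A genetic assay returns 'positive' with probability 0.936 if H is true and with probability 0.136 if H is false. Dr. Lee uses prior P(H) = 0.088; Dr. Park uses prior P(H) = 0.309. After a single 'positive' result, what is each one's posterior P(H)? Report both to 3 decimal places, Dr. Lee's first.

Dr. Lee: 0.399; Dr. Park: 0.755

P('+'|H) = 0.936, P('+'|¬H) = 0.136.
Dr. Lee: numerator 0.936·0.088 = 0.082368; evidence = 0.082368+0.136·0.912 = 0.20640; posterior = 0.399.
Dr. Park: numerator 0.936·0.309 = 0.28922; evidence = 0.28922+0.136·0.691 = 0.38320; posterior = 0.755.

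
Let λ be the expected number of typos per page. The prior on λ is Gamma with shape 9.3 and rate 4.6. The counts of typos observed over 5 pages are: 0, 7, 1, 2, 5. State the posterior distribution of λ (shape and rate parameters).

Posterior: Gamma(shape=24.3, rate=9.6)

The Poisson likelihood adds the total count to the shape and the number of exposure periods to the rate. Here ∑xᵢ = 15 and n = 5, so shape 9.3→24.3 and rate 4.6→9.6.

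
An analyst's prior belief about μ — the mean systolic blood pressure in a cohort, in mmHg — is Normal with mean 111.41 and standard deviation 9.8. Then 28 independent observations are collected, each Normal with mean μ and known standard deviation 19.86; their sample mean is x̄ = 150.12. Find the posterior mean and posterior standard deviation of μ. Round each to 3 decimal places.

Posterior mean ≈ 145.169; posterior SD ≈ 3.505

Prior precision 1/τ₀² = 1/9.8² = 0.0104123; data precision n/σ² = 28/19.86² = 0.0709904.
Posterior precision = 0.0104123 + 0.0709904 = 0.0814027, giving posterior SD = 1/√0.0814027 = 3.505.
Posterior mean = (0.0104123·111.41 + 0.0709904·150.12) / 0.0814027 = 145.169.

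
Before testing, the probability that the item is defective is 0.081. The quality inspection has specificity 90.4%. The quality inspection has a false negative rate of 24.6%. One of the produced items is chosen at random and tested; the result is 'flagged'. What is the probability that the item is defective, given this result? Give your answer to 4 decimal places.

P(H | E) ≈ 0.4091

Let H be the event that the item is defective. P(H) = 0.081, so P(¬H) = 0.919. With E the 'flagged' result, P(E|H) = 0.754 and P(E|¬H) = 0.096.
P(E) = 0.754·0.081 + 0.096·0.919 = 0.061074 + 0.088224 = 0.14930.
By Bayes' theorem, P(H|E) = 0.061074 / 0.14930 = 0.4091.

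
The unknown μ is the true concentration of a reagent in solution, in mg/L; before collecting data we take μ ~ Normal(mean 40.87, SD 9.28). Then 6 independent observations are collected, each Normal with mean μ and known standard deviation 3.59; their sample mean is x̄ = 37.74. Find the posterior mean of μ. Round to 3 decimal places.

With known σ, the Normal prior is conjugate. Weight on the data is w = (n/σ²)/(n/σ² + 1/τ₀²) = 0.465546/(0.465546+0.0116119) = 0.97566.
Posterior mean = w·x̄ + (1−w)·μ₀ = 0.97566·37.74 + 0.024336·40.87 = 37.816.

Posterior mean ≈ 37.816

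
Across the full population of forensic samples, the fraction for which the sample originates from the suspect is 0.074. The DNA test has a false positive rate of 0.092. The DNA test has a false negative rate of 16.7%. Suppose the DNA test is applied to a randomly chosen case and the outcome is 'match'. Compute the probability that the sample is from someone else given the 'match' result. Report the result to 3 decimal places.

Write H for 'the sample originates from the suspect'. Prior odds H:¬H = 0.074/0.926 = 0.079914. For the 'match' outcome, the likelihood ratio is 0.833/0.092 = 9.0543.
Posterior odds = 0.079914 × 9.0543 = 0.72357, so P(H|E) = 0.72357/(1+0.72357) = 0.420. Then P(¬H|E) = 1 − 0.420 = 0.580.

P(¬H | E) ≈ 0.580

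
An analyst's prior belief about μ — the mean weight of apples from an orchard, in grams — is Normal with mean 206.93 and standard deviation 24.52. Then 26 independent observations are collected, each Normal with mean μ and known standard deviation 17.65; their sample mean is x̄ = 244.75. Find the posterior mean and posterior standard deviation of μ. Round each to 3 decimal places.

Posterior mean ≈ 244.011; posterior SD ≈ 3.427

With known σ, the Normal prior is conjugate. Weight on the data is w = (n/σ²)/(n/σ² + 1/τ₀²) = 0.0834611/(0.0834611+0.00166326) = 0.98046.
Posterior mean = w·x̄ + (1−w)·μ₀ = 0.98046·244.75 + 0.019539·206.93 = 244.011. Posterior variance = 1/(0.0834611+0.00166326) = 11.7475, so SD = 3.427.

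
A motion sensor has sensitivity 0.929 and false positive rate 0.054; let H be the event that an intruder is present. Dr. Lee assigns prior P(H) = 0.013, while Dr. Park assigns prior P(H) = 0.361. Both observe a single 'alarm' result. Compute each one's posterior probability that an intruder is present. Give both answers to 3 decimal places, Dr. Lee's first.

The likelihood ratio for an 'alarm' result is 0.929/0.054 = 17.204.
Dr. Lee: prior odds 0.013/0.987 = 0.013171; posterior odds 0.22659; posterior probability 0.185.
Dr. Park: prior odds 0.361/0.639 = 0.56495; posterior odds 9.7192; posterior probability 0.907.

Dr. Lee: 0.185; Dr. Park: 0.907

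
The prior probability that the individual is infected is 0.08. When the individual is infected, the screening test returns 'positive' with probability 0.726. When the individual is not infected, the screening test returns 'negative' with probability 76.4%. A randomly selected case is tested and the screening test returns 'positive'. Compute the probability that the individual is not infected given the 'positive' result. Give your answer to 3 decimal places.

Let H be the event that the individual is infected. P(H) = 0.08, so P(¬H) = 0.92. With E the 'positive' result, P(E|H) = 0.726 and P(E|¬H) = 0.236.
P(E) = 0.726·0.08 + 0.236·0.92 = 0.058080 + 0.21712 = 0.27520.
By Bayes' theorem, P(H|E) = 0.058080 / 0.27520 = 0.211. Hence P(¬H|E) = 1 − 0.211 = 0.789.

P(¬H | E) ≈ 0.789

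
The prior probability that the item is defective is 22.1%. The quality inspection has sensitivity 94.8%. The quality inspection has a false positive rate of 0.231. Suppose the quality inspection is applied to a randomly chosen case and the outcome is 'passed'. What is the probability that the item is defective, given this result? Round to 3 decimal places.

Let H be the event that the item is defective. P(H) = 0.221, so P(¬H) = 0.779. With E the 'passed' result, P(E|H) = 0.052 and P(E|¬H) = 0.769.
P(E) = 0.052·0.221 + 0.769·0.779 = 0.011492 + 0.59905 = 0.61054.
By Bayes' theorem, P(H|E) = 0.011492 / 0.61054 = 0.019.

P(H | E) ≈ 0.019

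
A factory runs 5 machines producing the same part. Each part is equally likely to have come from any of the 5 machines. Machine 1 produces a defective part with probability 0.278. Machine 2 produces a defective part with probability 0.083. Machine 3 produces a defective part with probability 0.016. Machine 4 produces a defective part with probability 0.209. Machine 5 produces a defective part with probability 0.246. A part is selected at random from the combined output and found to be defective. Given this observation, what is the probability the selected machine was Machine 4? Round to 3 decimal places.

P(defective|M1) = 0.278; P(defective|M2) = 0.083; P(defective|M3) = 0.016; P(defective|M4) = 0.209; P(defective|M5) = 0.246.
Prior × likelihood for each source: 0.2·0.278=0.05560, 0.2·0.083=0.01660, 0.2·0.016=0.003200, 0.2·0.209=0.04180, 0.2·0.246=0.04920. Summing gives P(defective) = 0.16640.
P(Machine 4 | defective) = 0.04180 / 0.16640 = 0.251.

Posterior probability ≈ 0.251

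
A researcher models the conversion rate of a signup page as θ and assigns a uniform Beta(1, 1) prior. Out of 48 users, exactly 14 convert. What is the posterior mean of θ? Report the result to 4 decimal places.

Posterior mean ≈ 0.3000

The binomial likelihood is conjugate to the Beta prior: with 14 successes and 34 failures, the posterior is Beta(1+14, 1+34) = Beta(15, 35).
Posterior mean = α/(α+β) = 15/50 = 0.3000.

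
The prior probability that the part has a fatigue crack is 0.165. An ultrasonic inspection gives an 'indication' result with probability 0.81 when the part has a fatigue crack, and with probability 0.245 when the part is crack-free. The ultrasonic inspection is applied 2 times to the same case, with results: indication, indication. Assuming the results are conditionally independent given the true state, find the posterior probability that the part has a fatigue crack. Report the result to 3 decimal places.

Let H be the event that the part has a fatigue crack; start with P(H) = 0.165. P('indication'|H) = 0.81, P('indication'|¬H) = 0.245.
Update on result 1 ('indication'): P(H) ← 0.81·0.1650 / (0.81·0.1650 + 0.245·0.8350) = 0.13365/0.33822 = 0.3952.
Update on result 2 ('indication'): P(H) ← 0.81·0.3952 / (0.81·0.3952 + 0.245·0.6048) = 0.32007/0.46826 = 0.6835.

Posterior P(H) ≈ 0.684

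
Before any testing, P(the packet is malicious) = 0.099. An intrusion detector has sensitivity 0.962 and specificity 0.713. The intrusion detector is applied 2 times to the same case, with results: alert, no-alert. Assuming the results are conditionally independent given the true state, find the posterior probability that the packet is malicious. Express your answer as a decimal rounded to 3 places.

With H the event that the packet is malicious, the joint likelihood of the observed sequence is P(data|H) = 0.962·0.038 = 0.036556 and P(data|¬H) = 0.287·0.713 = 0.20463.
Bayes: P(H|data) = 0.099·0.036556 / (0.099·0.036556 + 0.901·0.20463) = 0.0036190/0.18799 = 0.0193.

Posterior P(H) ≈ 0.019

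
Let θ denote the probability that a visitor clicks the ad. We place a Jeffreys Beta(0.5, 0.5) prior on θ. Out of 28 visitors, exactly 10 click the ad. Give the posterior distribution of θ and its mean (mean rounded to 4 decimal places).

Posterior: Beta(10.5, 18.5); mean ≈ 0.3621

Observing 10 successes and 18 failures updates Beta(0.5, 0.5) by adding the success and failure counts to the two shape parameters: α = 0.5+10 = 10.5, β = 0.5+18 = 18.5.
E[θ | data] = 10.5/(10.5+18.5) = 0.3621.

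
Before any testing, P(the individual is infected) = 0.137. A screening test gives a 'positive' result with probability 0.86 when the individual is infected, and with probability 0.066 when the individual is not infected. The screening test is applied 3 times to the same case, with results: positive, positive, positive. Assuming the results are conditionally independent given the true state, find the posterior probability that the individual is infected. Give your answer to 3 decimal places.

With H the event that the individual is infected, the joint likelihood of the observed sequence is P(data|H) = 0.86·0.86·0.86 = 0.63606 and P(data|¬H) = 0.066·0.066·0.066 = 0.00028750.
Bayes: P(H|data) = 0.137·0.63606 / (0.137·0.63606 + 0.863·0.00028750) = 0.087140/0.087388 = 0.9972.

Posterior P(H) ≈ 0.997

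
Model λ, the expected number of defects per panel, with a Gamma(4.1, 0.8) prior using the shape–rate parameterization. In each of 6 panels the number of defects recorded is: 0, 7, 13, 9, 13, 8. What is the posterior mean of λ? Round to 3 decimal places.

Posterior mean ≈ 7.956

Total count ∑xᵢ = 50 over n = 6 panels.
Gamma is conjugate to the Poisson likelihood: posterior is Gamma(shape = 4.1+50 = 54.1, rate = 0.8+6 = 6.8).
E[λ | data] = 54.1/6.8 = 7.956.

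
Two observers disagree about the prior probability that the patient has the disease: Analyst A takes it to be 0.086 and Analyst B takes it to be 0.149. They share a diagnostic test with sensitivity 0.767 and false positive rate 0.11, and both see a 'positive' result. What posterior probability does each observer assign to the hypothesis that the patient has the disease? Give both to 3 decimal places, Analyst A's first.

P('+'|H) = 0.767, P('+'|¬H) = 0.11.
Analyst A: numerator 0.767·0.086 = 0.065962; evidence = 0.065962+0.11·0.914 = 0.16650; posterior = 0.396.
Analyst B: numerator 0.767·0.149 = 0.11428; evidence = 0.11428+0.11·0.851 = 0.20789; posterior = 0.550.

Analyst A: 0.396; Analyst B: 0.550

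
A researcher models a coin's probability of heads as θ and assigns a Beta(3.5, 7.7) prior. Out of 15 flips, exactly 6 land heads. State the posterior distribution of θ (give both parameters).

Observing 6 successes and 9 failures updates Beta(3.5, 7.7) by adding the success and failure counts to the two shape parameters: α = 3.5+6 = 9.5, β = 7.7+9 = 16.7.

Posterior: Beta(9.5, 16.7)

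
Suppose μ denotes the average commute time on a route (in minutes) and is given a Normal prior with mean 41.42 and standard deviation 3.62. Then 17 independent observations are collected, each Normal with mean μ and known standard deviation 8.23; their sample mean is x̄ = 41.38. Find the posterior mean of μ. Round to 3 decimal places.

Posterior mean ≈ 41.389

Prior precision 1/τ₀² = 1/3.62² = 0.0763102; data precision n/σ² = 17/8.23² = 0.250986.
Posterior precision = 0.0763102 + 0.250986 = 0.327296.
Posterior mean = (0.0763102·41.42 + 0.250986·41.38) / 0.327296 = 41.389.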